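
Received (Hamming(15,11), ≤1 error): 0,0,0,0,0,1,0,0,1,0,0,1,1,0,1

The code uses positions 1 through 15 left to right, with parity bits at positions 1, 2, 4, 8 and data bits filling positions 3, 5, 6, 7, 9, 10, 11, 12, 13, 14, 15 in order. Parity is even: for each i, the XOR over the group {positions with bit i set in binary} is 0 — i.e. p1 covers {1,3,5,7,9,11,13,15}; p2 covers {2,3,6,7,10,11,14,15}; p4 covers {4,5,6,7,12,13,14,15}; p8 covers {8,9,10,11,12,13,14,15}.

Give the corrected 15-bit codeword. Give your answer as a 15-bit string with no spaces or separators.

100001001001101

s1 (pos 1,3,5,7,9,11,13,15): 0⊕0⊕0⊕0⊕1⊕0⊕1⊕1 = 1
s2 (pos 2,3,6,7,10,11,14,15): 0⊕0⊕1⊕0⊕0⊕0⊕0⊕1 = 0
s4 (pos 4,5,6,7,12,13,14,15): 0⊕0⊕1⊕0⊕1⊕1⊕0⊕1 = 0
s8 (pos 8,9,10,11,12,13,14,15): 0⊕1⊕0⊕0⊕1⊕1⊕0⊕1 = 0
Syndrome s8…s1 = 0001 → error at position 1.
Flip position 1: 000001001001101 → 100001001001101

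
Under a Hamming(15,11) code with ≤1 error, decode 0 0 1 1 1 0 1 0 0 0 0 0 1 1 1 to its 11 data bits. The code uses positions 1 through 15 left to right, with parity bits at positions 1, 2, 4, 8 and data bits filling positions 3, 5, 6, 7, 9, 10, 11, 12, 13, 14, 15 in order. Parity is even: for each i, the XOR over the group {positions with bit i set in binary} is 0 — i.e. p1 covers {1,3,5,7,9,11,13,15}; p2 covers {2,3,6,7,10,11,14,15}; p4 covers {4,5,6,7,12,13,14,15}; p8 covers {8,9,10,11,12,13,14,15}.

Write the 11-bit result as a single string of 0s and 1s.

11011000111

s1 (pos 1,3,5,7,9,11,13,15): 0⊕1⊕1⊕1⊕0⊕0⊕1⊕1 = 1
s2 (pos 2,3,6,7,10,11,14,15): 0⊕1⊕0⊕1⊕0⊕0⊕1⊕1 = 0
s4 (pos 4,5,6,7,12,13,14,15): 1⊕1⊕0⊕1⊕0⊕1⊕1⊕1 = 0
s8 (pos 8,9,10,11,12,13,14,15): 0⊕0⊕0⊕0⊕0⊕1⊕1⊕1 = 1
Syndrome s8…s1 = 1001 → error at position 9.
Flip position 9: 001110100000111 → 001110101000111
Read data bits from positions 3,5,6,7,9,10,11,12,13,14,15: 11011000111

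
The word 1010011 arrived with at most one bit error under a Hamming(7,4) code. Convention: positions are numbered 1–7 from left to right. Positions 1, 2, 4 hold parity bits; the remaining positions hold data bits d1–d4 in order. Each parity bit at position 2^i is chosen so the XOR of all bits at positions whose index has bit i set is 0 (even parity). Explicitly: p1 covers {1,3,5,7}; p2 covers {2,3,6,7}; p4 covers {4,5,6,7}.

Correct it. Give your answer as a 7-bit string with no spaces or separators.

s1 (pos 1,3,5,7): 1⊕1⊕0⊕1 = 1
s2 (pos 2,3,6,7): 0⊕1⊕1⊕1 = 1
s4 (pos 4,5,6,7): 0⊕0⊕1⊕1 = 0
Syndrome s4…s1 = 011 → error at position 3.
Flip position 3: 1010011 → 1000011

1000011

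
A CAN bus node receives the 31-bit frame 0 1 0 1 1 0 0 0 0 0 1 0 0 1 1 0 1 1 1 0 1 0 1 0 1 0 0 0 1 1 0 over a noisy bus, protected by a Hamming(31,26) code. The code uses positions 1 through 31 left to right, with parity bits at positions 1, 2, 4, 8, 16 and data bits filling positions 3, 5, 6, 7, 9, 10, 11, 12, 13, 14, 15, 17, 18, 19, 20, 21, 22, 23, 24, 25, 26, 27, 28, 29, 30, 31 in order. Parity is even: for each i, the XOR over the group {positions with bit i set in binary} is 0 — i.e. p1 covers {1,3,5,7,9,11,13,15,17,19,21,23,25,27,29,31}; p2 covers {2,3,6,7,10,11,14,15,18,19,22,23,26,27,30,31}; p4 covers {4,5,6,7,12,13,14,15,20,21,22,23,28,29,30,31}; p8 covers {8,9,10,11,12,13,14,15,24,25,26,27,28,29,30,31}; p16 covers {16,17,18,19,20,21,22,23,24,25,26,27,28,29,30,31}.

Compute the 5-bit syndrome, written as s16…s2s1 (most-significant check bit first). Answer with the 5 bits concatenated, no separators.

00001

s1 (pos 1,3,5,7,9,11,13,15,17,19,21,23,25,27,29,31): 0⊕0⊕1⊕0⊕0⊕1⊕0⊕1⊕1⊕1⊕1⊕1⊕1⊕0⊕1⊕0 = 1
s2 (pos 2,3,6,7,10,11,14,15,18,19,22,23,26,27,30,31): 1⊕0⊕0⊕0⊕0⊕1⊕1⊕1⊕1⊕1⊕0⊕1⊕0⊕0⊕1⊕0 = 0
s4 (pos 4,5,6,7,12,13,14,15,20,21,22,23,28,29,30,31): 1⊕1⊕0⊕0⊕0⊕0⊕1⊕1⊕0⊕1⊕0⊕1⊕0⊕1⊕1⊕0 = 0
s8 (pos 8,9,10,11,12,13,14,15,24,25,26,27,28,29,30,31): 0⊕0⊕0⊕1⊕0⊕0⊕1⊕1⊕0⊕1⊕0⊕0⊕0⊕1⊕1⊕0 = 0
s16 (pos 16,17,18,19,20,21,22,23,24,25,26,27,28,29,30,31): 0⊕1⊕1⊕1⊕0⊕1⊕0⊕1⊕0⊕1⊕0⊕0⊕0⊕1⊕1⊕0 = 0
Syndrome s16…s1 = 00001 → error at position 1.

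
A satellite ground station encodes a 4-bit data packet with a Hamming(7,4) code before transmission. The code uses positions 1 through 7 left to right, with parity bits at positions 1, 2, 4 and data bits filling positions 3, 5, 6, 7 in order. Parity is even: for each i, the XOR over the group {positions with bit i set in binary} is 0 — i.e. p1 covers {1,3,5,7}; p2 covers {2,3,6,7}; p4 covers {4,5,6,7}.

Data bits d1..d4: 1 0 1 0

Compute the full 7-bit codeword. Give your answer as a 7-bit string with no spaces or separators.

Place data at non-parity positions: p1 p2 1 p4 0 1 0
p1 (pos 1,3,5,7): XOR of data positions = 1⊕0⊕0 = 1
p2 (pos 2,3,6,7): XOR of data positions = 1⊕1⊕0 = 0
p4 (pos 4,5,6,7): XOR of data positions = 0⊕1⊕0 = 1
Codeword: 1011010

1011010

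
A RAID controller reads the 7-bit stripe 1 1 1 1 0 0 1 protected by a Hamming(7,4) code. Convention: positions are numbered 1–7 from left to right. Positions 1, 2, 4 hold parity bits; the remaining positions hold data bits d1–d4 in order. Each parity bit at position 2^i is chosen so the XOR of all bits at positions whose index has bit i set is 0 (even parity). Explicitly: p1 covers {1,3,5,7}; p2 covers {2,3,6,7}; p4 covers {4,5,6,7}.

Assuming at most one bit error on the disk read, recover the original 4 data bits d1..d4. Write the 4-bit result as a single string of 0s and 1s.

s1 (pos 1,3,5,7): 1⊕1⊕0⊕1 = 1
s2 (pos 2,3,6,7): 1⊕1⊕0⊕1 = 1
s4 (pos 4,5,6,7): 1⊕0⊕0⊕1 = 0
Syndrome s4…s1 = 011 → error at position 3.
Flip position 3: 1111001 → 1101001
Read data bits from positions 3,5,6,7: 0001

0001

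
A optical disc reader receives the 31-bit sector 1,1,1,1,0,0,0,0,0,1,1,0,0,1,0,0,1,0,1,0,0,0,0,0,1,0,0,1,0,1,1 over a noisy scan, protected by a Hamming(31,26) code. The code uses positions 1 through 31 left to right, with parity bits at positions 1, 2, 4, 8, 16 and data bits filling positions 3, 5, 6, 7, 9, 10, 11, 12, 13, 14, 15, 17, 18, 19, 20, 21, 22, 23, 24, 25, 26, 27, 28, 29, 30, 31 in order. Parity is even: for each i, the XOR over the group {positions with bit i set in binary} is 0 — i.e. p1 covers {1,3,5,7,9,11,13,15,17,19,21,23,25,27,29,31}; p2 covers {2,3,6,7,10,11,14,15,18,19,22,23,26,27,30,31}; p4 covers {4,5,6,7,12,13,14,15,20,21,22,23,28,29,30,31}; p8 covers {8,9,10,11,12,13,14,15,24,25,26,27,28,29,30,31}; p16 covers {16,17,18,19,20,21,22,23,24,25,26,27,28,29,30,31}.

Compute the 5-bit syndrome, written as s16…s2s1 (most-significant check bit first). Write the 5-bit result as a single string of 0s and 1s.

s1 (pos 1,3,5,7,9,11,13,15,17,19,21,23,25,27,29,31): 1⊕1⊕0⊕0⊕0⊕1⊕0⊕0⊕1⊕1⊕0⊕0⊕1⊕0⊕0⊕1 = 1
s2 (pos 2,3,6,7,10,11,14,15,18,19,22,23,26,27,30,31): 1⊕1⊕0⊕0⊕1⊕1⊕1⊕0⊕0⊕1⊕0⊕0⊕0⊕0⊕1⊕1 = 0
s4 (pos 4,5,6,7,12,13,14,15,20,21,22,23,28,29,30,31): 1⊕0⊕0⊕0⊕0⊕0⊕1⊕0⊕0⊕0⊕0⊕0⊕1⊕0⊕1⊕1 = 1
s8 (pos 8,9,10,11,12,13,14,15,24,25,26,27,28,29,30,31): 0⊕0⊕1⊕1⊕0⊕0⊕1⊕0⊕0⊕1⊕0⊕0⊕1⊕0⊕1⊕1 = 1
s16 (pos 16,17,18,19,20,21,22,23,24,25,26,27,28,29,30,31): 0⊕1⊕0⊕1⊕0⊕0⊕0⊕0⊕0⊕1⊕0⊕0⊕1⊕0⊕1⊕1 = 0
Syndrome s16…s1 = 01101 → error at position 13.

01101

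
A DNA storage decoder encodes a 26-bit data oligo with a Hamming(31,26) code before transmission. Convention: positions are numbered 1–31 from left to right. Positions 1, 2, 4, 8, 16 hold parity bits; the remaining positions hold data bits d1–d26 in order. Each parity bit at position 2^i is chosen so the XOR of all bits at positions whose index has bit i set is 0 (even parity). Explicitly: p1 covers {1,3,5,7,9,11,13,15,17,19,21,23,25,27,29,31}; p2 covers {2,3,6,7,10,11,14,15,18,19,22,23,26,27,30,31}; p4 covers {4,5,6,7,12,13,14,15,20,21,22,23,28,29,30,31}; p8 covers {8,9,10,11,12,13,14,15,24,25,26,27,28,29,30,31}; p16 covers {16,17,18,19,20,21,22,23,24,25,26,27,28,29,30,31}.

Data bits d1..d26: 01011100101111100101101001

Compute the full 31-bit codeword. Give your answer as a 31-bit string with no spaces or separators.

0000101011001011111100101101001

Place data at non-parity positions: p1 p2 0 p4 1 0 1 p8 1 1 0 0 1 0 1 p16 1 1 1 1 0 0 1 0 1 1 0 1 0 0 1
p1 (pos 1,3,5,7,9,11,13,15,17,19,21,23,25,27,29,31): XOR of data positions = 0⊕1⊕1⊕1⊕0⊕1⊕1⊕1⊕1⊕0⊕1⊕1⊕0⊕0⊕1 = 0
p2 (pos 2,3,6,7,10,11,14,15,18,19,22,23,26,27,30,31): XOR of data positions = 0⊕0⊕1⊕1⊕0⊕0⊕1⊕1⊕1⊕0⊕1⊕1⊕0⊕0⊕1 = 0
p4 (pos 4,5,6,7,12,13,14,15,20,21,22,23,28,29,30,31): XOR of data positions = 1⊕0⊕1⊕0⊕1⊕0⊕1⊕1⊕0⊕0⊕1⊕1⊕0⊕0⊕1 = 0
p8 (pos 8,9,10,11,12,13,14,15,24,25,26,27,28,29,30,31): XOR of data positions = 1⊕1⊕0⊕0⊕1⊕0⊕1⊕0⊕1⊕1⊕0⊕1⊕0⊕0⊕1 = 0
p16 (pos 16,17,18,19,20,21,22,23,24,25,26,27,28,29,30,31): XOR of data positions = 1⊕1⊕1⊕1⊕0⊕0⊕1⊕0⊕1⊕1⊕0⊕1⊕0⊕0⊕1 = 1
Codeword: 0000101011001011111100101101001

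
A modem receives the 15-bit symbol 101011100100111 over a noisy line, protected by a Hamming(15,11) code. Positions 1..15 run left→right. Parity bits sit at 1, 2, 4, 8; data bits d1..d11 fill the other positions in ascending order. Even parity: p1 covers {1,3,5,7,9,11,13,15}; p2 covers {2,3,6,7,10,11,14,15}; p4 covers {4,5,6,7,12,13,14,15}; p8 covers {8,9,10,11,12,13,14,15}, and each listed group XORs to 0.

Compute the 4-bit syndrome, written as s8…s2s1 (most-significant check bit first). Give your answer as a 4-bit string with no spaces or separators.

0000

s1 (pos 1,3,5,7,9,11,13,15): 1⊕1⊕1⊕1⊕0⊕0⊕1⊕1 = 0
s2 (pos 2,3,6,7,10,11,14,15): 0⊕1⊕1⊕1⊕1⊕0⊕1⊕1 = 0
s4 (pos 4,5,6,7,12,13,14,15): 0⊕1⊕1⊕1⊕0⊕1⊕1⊕1 = 0
s8 (pos 8,9,10,11,12,13,14,15): 0⊕0⊕1⊕0⊕0⊕1⊕1⊕1 = 0
Syndrome s8…s1 = 0000 → no error.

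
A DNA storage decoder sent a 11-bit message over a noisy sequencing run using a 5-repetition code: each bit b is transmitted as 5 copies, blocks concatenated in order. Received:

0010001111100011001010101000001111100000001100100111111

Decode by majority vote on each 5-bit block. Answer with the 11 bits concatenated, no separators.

Block 1 (00100): 1 one → 0
Block 2 (01111): 4 ones → 1
Block 3 (10001): 2 ones → 0
Block 4 (10010): 2 ones → 0
Block 5 (10101): 3 ones → 1
Block 6 (00000): 0 ones → 0
Block 7 (11111): 5 ones → 1
Block 8 (00000): 0 ones → 0
Block 9 (00110): 2 ones → 0
Block 10 (01001): 2 ones → 0
Block 11 (11111): 5 ones → 1

01001010001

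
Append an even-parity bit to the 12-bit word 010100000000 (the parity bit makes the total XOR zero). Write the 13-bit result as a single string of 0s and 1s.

XOR of the 12 data bits: 0⊕1⊕0⊕1⊕0⊕0⊕0⊕0⊕0⊕0⊕0⊕0 = 0
Parity bit = 0 (so all 13 bits XOR to 0).

0101000000000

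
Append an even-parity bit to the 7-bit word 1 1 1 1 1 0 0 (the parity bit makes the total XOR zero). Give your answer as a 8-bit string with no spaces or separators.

11111001

XOR of the 7 data bits: 1⊕1⊕1⊕1⊕1⊕0⊕0 = 1
Parity bit = 1 (so all 8 bits XOR to 0).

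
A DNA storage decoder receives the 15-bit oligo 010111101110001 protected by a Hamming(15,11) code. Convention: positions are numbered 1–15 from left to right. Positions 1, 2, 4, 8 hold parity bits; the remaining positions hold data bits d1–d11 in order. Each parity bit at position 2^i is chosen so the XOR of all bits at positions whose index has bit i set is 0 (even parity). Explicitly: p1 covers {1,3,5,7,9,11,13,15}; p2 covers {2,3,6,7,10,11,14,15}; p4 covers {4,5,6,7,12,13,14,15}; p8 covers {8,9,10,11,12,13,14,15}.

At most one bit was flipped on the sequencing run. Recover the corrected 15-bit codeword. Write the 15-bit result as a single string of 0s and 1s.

010101101110001

s1 (pos 1,3,5,7,9,11,13,15): 0⊕0⊕1⊕1⊕1⊕1⊕0⊕1 = 1
s2 (pos 2,3,6,7,10,11,14,15): 1⊕0⊕1⊕1⊕1⊕1⊕0⊕1 = 0
s4 (pos 4,5,6,7,12,13,14,15): 1⊕1⊕1⊕1⊕0⊕0⊕0⊕1 = 1
s8 (pos 8,9,10,11,12,13,14,15): 0⊕1⊕1⊕1⊕0⊕0⊕0⊕1 = 0
Syndrome s8…s1 = 0101 → error at position 5.
Flip position 5: 010111101110001 → 010101101110001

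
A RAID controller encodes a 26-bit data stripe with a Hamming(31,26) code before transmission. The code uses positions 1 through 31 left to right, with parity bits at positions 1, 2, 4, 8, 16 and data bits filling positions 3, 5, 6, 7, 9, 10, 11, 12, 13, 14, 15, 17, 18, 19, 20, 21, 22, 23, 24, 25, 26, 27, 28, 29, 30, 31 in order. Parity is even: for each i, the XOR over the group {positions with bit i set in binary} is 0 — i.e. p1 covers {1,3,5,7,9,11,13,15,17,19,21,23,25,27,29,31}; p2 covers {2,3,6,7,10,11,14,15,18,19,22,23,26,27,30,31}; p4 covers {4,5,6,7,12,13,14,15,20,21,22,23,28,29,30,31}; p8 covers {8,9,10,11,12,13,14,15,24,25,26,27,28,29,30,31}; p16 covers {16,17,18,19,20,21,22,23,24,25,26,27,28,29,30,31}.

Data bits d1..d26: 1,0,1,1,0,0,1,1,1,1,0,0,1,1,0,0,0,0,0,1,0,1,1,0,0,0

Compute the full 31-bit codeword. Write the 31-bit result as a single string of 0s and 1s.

Place data at non-parity positions: p1 p2 1 p4 0 1 1 p8 0 0 1 1 1 1 0 p16 0 1 1 0 0 0 0 0 1 0 1 1 0 0 0
p1 (pos 1,3,5,7,9,11,13,15,17,19,21,23,25,27,29,31): XOR of data positions = 1⊕0⊕1⊕0⊕1⊕1⊕0⊕0⊕1⊕0⊕0⊕1⊕1⊕0⊕0 = 1
p2 (pos 2,3,6,7,10,11,14,15,18,19,22,23,26,27,30,31): XOR of data positions = 1⊕1⊕1⊕0⊕1⊕1⊕0⊕1⊕1⊕0⊕0⊕0⊕1⊕0⊕0 = 0
p4 (pos 4,5,6,7,12,13,14,15,20,21,22,23,28,29,30,31): XOR of data positions = 0⊕1⊕1⊕1⊕1⊕1⊕0⊕0⊕0⊕0⊕0⊕1⊕0⊕0⊕0 = 0
p8 (pos 8,9,10,11,12,13,14,15,24,25,26,27,28,29,30,31): XOR of data positions = 0⊕0⊕1⊕1⊕1⊕1⊕0⊕0⊕1⊕0⊕1⊕1⊕0⊕0⊕0 = 1
p16 (pos 16,17,18,19,20,21,22,23,24,25,26,27,28,29,30,31): XOR of data positions = 0⊕1⊕1⊕0⊕0⊕0⊕0⊕0⊕1⊕0⊕1⊕1⊕0⊕0⊕0 = 1
Codeword: 1010011100111101011000001011000

1010011100111101011000001011000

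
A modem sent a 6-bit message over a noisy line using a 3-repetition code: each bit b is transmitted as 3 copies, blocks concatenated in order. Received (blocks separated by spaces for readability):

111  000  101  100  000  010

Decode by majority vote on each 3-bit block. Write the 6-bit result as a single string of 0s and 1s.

101000

Block 1 (111): 3 ones → 1
Block 2 (000): 0 ones → 0
Block 3 (101): 2 ones → 1
Block 4 (100): 1 one → 0
Block 5 (000): 0 ones → 0
Block 6 (010): 1 one → 0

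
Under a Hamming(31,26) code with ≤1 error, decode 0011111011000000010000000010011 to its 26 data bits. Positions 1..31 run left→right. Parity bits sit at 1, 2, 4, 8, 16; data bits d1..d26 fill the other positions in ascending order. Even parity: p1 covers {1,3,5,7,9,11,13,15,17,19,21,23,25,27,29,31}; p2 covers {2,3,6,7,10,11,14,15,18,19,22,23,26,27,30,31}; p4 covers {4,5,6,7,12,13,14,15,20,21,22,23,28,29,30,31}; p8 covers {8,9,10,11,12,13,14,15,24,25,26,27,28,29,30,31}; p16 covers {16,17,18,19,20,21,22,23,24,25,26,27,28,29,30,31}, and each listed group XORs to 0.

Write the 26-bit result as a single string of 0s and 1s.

s1 (pos 1,3,5,7,9,11,13,15,17,19,21,23,25,27,29,31): 0⊕1⊕1⊕1⊕1⊕0⊕0⊕0⊕0⊕0⊕0⊕0⊕0⊕1⊕0⊕1 = 0
s2 (pos 2,3,6,7,10,11,14,15,18,19,22,23,26,27,30,31): 0⊕1⊕1⊕1⊕1⊕0⊕0⊕0⊕1⊕0⊕0⊕0⊕0⊕1⊕1⊕1 = 0
s4 (pos 4,5,6,7,12,13,14,15,20,21,22,23,28,29,30,31): 1⊕1⊕1⊕1⊕0⊕0⊕0⊕0⊕0⊕0⊕0⊕0⊕0⊕0⊕1⊕1 = 0
s8 (pos 8,9,10,11,12,13,14,15,24,25,26,27,28,29,30,31): 0⊕1⊕1⊕0⊕0⊕0⊕0⊕0⊕0⊕0⊕0⊕1⊕0⊕0⊕1⊕1 = 1
s16 (pos 16,17,18,19,20,21,22,23,24,25,26,27,28,29,30,31): 0⊕0⊕1⊕0⊕0⊕0⊕0⊕0⊕0⊕0⊕0⊕1⊕0⊕0⊕1⊕1 = 0
Syndrome s16…s1 = 01000 → error at position 8.
Flip position 8: 0011111011000000010000000010011 → 0011111111000000010000000010011
Read data bits from positions 3,5,6,7,9,10,11,12,13,14,15,17,18,19,20,21,22,23,24,25,26,27,28,29,30,31: 11111100000010000000010011

11111100000010000000010011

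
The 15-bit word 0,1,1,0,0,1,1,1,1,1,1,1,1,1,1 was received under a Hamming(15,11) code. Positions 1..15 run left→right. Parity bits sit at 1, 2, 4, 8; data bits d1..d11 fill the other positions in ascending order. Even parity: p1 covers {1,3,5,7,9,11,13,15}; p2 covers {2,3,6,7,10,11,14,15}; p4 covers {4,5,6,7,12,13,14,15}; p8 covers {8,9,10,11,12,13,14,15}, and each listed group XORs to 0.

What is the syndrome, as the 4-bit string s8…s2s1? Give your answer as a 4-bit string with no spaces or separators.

s1 (pos 1,3,5,7,9,11,13,15): 0⊕1⊕0⊕1⊕1⊕1⊕1⊕1 = 0
s2 (pos 2,3,6,7,10,11,14,15): 1⊕1⊕1⊕1⊕1⊕1⊕1⊕1 = 0
s4 (pos 4,5,6,7,12,13,14,15): 0⊕0⊕1⊕1⊕1⊕1⊕1⊕1 = 0
s8 (pos 8,9,10,11,12,13,14,15): 1⊕1⊕1⊕1⊕1⊕1⊕1⊕1 = 0
Syndrome s8…s1 = 0000 → no error.

0000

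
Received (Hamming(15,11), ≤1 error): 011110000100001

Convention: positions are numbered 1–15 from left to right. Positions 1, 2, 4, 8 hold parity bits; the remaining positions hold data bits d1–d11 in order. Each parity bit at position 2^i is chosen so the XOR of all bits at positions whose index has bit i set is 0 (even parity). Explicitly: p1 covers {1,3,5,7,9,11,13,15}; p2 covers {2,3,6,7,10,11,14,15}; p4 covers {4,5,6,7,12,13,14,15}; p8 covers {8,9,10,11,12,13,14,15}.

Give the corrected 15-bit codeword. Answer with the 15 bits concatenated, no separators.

s1 (pos 1,3,5,7,9,11,13,15): 0⊕1⊕1⊕0⊕0⊕0⊕0⊕1 = 1
s2 (pos 2,3,6,7,10,11,14,15): 1⊕1⊕0⊕0⊕1⊕0⊕0⊕1 = 0
s4 (pos 4,5,6,7,12,13,14,15): 1⊕1⊕0⊕0⊕0⊕0⊕0⊕1 = 1
s8 (pos 8,9,10,11,12,13,14,15): 0⊕0⊕1⊕0⊕0⊕0⊕0⊕1 = 0
Syndrome s8…s1 = 0101 → error at position 5.
Flip position 5: 011110000100001 → 011100000100001

011100000100001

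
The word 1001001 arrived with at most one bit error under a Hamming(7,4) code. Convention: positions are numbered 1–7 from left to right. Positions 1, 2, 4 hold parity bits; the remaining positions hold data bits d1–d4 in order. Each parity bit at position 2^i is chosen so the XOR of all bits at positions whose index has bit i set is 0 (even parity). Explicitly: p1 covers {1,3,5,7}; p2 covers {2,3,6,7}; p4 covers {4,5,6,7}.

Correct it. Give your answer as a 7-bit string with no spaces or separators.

s1 (pos 1,3,5,7): 1⊕0⊕0⊕1 = 0
s2 (pos 2,3,6,7): 0⊕0⊕0⊕1 = 1
s4 (pos 4,5,6,7): 1⊕0⊕0⊕1 = 0
Syndrome s4…s1 = 010 → error at position 2.
Flip position 2: 1001001 → 1101001

1101001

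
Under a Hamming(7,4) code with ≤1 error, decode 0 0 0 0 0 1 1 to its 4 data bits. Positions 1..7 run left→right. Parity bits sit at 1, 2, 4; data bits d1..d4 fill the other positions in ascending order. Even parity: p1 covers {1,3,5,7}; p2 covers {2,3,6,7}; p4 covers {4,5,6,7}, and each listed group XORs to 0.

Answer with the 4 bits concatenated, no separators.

s1 (pos 1,3,5,7): 0⊕0⊕0⊕1 = 1
s2 (pos 2,3,6,7): 0⊕0⊕1⊕1 = 0
s4 (pos 4,5,6,7): 0⊕0⊕1⊕1 = 0
Syndrome s4…s1 = 001 → error at position 1.
Flip position 1: 0000011 → 1000011
Read data bits from positions 3,5,6,7: 0011

0011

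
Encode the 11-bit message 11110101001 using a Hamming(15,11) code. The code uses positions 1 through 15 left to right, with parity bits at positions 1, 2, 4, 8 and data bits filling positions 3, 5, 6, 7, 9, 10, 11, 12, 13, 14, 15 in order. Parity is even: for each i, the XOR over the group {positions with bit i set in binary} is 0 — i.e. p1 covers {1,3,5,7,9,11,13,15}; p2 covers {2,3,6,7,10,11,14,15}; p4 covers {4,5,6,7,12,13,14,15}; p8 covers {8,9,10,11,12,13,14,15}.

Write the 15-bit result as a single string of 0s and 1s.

Place data at non-parity positions: p1 p2 1 p4 1 1 1 p8 0 1 0 1 0 0 1
p1 (pos 1,3,5,7,9,11,13,15): XOR of data positions = 1⊕1⊕1⊕0⊕0⊕0⊕1 = 0
p2 (pos 2,3,6,7,10,11,14,15): XOR of data positions = 1⊕1⊕1⊕1⊕0⊕0⊕1 = 1
p4 (pos 4,5,6,7,12,13,14,15): XOR of data positions = 1⊕1⊕1⊕1⊕0⊕0⊕1 = 1
p8 (pos 8,9,10,11,12,13,14,15): XOR of data positions = 0⊕1⊕0⊕1⊕0⊕0⊕1 = 1
Codeword: 011111110101001

011111110101001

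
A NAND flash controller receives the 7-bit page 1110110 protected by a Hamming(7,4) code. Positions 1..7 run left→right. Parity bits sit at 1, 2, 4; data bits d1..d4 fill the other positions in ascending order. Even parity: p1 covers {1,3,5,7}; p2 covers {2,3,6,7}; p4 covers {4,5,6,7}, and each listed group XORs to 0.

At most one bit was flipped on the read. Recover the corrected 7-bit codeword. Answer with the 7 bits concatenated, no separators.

1100110

s1 (pos 1,3,5,7): 1⊕1⊕1⊕0 = 1
s2 (pos 2,3,6,7): 1⊕1⊕1⊕0 = 1
s4 (pos 4,5,6,7): 0⊕1⊕1⊕0 = 0
Syndrome s4…s1 = 011 → error at position 3.
Flip position 3: 1110110 → 1100110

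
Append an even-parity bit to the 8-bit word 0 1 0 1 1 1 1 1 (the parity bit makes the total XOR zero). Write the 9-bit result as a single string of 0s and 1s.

010111110

XOR of the 8 data bits: 0⊕1⊕0⊕1⊕1⊕1⊕1⊕1 = 0
Parity bit = 0 (so all 9 bits XOR to 0).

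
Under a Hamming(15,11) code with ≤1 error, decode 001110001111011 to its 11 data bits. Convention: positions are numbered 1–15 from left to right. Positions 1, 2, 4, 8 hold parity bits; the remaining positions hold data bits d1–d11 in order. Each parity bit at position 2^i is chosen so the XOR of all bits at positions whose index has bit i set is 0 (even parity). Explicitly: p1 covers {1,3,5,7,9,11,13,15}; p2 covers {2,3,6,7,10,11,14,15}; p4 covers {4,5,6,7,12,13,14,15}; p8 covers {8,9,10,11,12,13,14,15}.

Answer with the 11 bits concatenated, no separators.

11011111011

s1 (pos 1,3,5,7,9,11,13,15): 0⊕1⊕1⊕0⊕1⊕1⊕0⊕1 = 1
s2 (pos 2,3,6,7,10,11,14,15): 0⊕1⊕0⊕0⊕1⊕1⊕1⊕1 = 1
s4 (pos 4,5,6,7,12,13,14,15): 1⊕1⊕0⊕0⊕1⊕0⊕1⊕1 = 1
s8 (pos 8,9,10,11,12,13,14,15): 0⊕1⊕1⊕1⊕1⊕0⊕1⊕1 = 0
Syndrome s8…s1 = 0111 → error at position 7.
Flip position 7: 001110001111011 → 001110101111011
Read data bits from positions 3,5,6,7,9,10,11,12,13,14,15: 11011111011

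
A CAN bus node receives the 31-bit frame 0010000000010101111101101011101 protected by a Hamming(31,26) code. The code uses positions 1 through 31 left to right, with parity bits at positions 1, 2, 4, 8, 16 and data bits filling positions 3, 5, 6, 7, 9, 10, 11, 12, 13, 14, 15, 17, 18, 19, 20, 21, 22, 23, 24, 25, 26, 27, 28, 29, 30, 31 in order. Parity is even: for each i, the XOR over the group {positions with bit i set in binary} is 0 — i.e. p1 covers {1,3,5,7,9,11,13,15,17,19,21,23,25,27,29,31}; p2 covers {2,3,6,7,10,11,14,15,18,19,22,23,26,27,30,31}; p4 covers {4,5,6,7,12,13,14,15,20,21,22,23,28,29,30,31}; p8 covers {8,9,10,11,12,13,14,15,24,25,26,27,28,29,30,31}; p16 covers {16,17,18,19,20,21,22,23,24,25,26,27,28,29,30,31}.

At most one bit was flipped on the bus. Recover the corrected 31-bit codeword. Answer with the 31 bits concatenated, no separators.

0010000100010101111101101011101

s1 (pos 1,3,5,7,9,11,13,15,17,19,21,23,25,27,29,31): 0⊕1⊕0⊕0⊕0⊕0⊕0⊕0⊕1⊕1⊕0⊕1⊕1⊕1⊕1⊕1 = 0
s2 (pos 2,3,6,7,10,11,14,15,18,19,22,23,26,27,30,31): 0⊕1⊕0⊕0⊕0⊕0⊕1⊕0⊕1⊕1⊕1⊕1⊕0⊕1⊕0⊕1 = 0
s4 (pos 4,5,6,7,12,13,14,15,20,21,22,23,28,29,30,31): 0⊕0⊕0⊕0⊕1⊕0⊕1⊕0⊕1⊕0⊕1⊕1⊕1⊕1⊕0⊕1 = 0
s8 (pos 8,9,10,11,12,13,14,15,24,25,26,27,28,29,30,31): 0⊕0⊕0⊕0⊕1⊕0⊕1⊕0⊕0⊕1⊕0⊕1⊕1⊕1⊕0⊕1 = 1
s16 (pos 16,17,18,19,20,21,22,23,24,25,26,27,28,29,30,31): 1⊕1⊕1⊕1⊕1⊕0⊕1⊕1⊕0⊕1⊕0⊕1⊕1⊕1⊕0⊕1 = 0
Syndrome s16…s1 = 01000 → error at position 8.
Flip position 8: 0010000000010101111101101011101 → 0010000100010101111101101011101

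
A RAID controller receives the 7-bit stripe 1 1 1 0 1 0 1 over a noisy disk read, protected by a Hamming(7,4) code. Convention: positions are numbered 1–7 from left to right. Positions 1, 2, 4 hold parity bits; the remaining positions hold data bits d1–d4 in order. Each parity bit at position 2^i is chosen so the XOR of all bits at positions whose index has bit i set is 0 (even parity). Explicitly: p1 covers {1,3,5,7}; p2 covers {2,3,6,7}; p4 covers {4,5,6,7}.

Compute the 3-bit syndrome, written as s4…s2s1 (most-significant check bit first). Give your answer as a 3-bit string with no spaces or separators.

s1 (pos 1,3,5,7): 1⊕1⊕1⊕1 = 0
s2 (pos 2,3,6,7): 1⊕1⊕0⊕1 = 1
s4 (pos 4,5,6,7): 0⊕1⊕0⊕1 = 0
Syndrome s4…s1 = 010 → error at position 2.

010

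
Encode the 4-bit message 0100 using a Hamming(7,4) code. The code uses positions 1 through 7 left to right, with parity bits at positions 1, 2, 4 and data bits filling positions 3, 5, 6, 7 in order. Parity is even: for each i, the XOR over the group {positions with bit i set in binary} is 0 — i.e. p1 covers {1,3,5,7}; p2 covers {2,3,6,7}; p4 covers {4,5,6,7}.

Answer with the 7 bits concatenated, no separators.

Place data at non-parity positions: p1 p2 0 p4 1 0 0
p1 (pos 1,3,5,7): XOR of data positions = 0⊕1⊕0 = 1
p2 (pos 2,3,6,7): XOR of data positions = 0⊕0⊕0 = 0
p4 (pos 4,5,6,7): XOR of data positions = 1⊕0⊕0 = 1
Codeword: 1001100

1001100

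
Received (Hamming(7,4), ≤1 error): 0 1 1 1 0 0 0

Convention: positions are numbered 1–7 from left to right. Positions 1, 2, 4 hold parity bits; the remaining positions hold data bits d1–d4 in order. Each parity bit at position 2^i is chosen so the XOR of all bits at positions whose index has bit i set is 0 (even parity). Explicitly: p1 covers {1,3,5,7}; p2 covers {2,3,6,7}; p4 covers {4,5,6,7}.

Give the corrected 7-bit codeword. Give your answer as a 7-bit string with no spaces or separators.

s1 (pos 1,3,5,7): 0⊕1⊕0⊕0 = 1
s2 (pos 2,3,6,7): 1⊕1⊕0⊕0 = 0
s4 (pos 4,5,6,7): 1⊕0⊕0⊕0 = 1
Syndrome s4…s1 = 101 → error at position 5.
Flip position 5: 0111000 → 0111100

0111100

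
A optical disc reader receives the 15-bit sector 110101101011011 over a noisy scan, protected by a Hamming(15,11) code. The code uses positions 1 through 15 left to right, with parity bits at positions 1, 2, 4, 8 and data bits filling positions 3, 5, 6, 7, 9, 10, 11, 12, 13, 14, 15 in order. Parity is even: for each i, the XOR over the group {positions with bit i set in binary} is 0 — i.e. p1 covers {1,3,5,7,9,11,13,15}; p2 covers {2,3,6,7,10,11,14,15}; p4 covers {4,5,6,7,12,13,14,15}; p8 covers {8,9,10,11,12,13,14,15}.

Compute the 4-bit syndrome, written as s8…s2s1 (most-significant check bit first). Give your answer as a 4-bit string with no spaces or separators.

1001

s1 (pos 1,3,5,7,9,11,13,15): 1⊕0⊕0⊕1⊕1⊕1⊕0⊕1 = 1
s2 (pos 2,3,6,7,10,11,14,15): 1⊕0⊕1⊕1⊕0⊕1⊕1⊕1 = 0
s4 (pos 4,5,6,7,12,13,14,15): 1⊕0⊕1⊕1⊕1⊕0⊕1⊕1 = 0
s8 (pos 8,9,10,11,12,13,14,15): 0⊕1⊕0⊕1⊕1⊕0⊕1⊕1 = 1
Syndrome s8…s1 = 1001 → error at position 9.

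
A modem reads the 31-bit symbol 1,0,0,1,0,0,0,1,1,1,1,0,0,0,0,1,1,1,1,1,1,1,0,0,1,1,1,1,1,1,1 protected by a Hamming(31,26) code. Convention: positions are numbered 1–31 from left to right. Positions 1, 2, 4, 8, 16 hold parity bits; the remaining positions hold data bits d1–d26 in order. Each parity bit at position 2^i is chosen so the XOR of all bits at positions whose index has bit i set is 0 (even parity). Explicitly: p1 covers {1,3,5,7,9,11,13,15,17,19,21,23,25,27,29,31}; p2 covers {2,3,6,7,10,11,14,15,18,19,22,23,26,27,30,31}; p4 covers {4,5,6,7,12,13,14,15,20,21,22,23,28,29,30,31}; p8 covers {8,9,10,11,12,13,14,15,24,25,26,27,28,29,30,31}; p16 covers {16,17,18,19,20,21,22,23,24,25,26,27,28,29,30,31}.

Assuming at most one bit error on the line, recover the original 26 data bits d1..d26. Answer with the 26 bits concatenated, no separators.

s1 (pos 1,3,5,7,9,11,13,15,17,19,21,23,25,27,29,31): 1⊕0⊕0⊕0⊕1⊕1⊕0⊕0⊕1⊕1⊕1⊕0⊕1⊕1⊕1⊕1 = 0
s2 (pos 2,3,6,7,10,11,14,15,18,19,22,23,26,27,30,31): 0⊕0⊕0⊕0⊕1⊕1⊕0⊕0⊕1⊕1⊕1⊕0⊕1⊕1⊕1⊕1 = 1
s4 (pos 4,5,6,7,12,13,14,15,20,21,22,23,28,29,30,31): 1⊕0⊕0⊕0⊕0⊕0⊕0⊕0⊕1⊕1⊕1⊕0⊕1⊕1⊕1⊕1 = 0
s8 (pos 8,9,10,11,12,13,14,15,24,25,26,27,28,29,30,31): 1⊕1⊕1⊕1⊕0⊕0⊕0⊕0⊕0⊕1⊕1⊕1⊕1⊕1⊕1⊕1 = 1
s16 (pos 16,17,18,19,20,21,22,23,24,25,26,27,28,29,30,31): 1⊕1⊕1⊕1⊕1⊕1⊕1⊕0⊕0⊕1⊕1⊕1⊕1⊕1⊕1⊕1 = 0
Syndrome s16…s1 = 01010 → error at position 10.
Flip position 10: 1001000111100001111111001111111 → 1001000110100001111111001111111
Read data bits from positions 3,5,6,7,9,10,11,12,13,14,15,17,18,19,20,21,22,23,24,25,26,27,28,29,30,31: 00001010000111111001111111

00001010000111111001111111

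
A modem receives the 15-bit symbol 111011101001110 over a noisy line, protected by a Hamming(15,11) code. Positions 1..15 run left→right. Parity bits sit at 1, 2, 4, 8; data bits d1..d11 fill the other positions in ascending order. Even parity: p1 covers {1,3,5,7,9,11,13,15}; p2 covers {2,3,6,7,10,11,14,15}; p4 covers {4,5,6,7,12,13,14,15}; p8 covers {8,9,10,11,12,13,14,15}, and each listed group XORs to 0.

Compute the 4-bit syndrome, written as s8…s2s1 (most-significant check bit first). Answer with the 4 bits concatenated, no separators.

0010

s1 (pos 1,3,5,7,9,11,13,15): 1⊕1⊕1⊕1⊕1⊕0⊕1⊕0 = 0
s2 (pos 2,3,6,7,10,11,14,15): 1⊕1⊕1⊕1⊕0⊕0⊕1⊕0 = 1
s4 (pos 4,5,6,7,12,13,14,15): 0⊕1⊕1⊕1⊕1⊕1⊕1⊕0 = 0
s8 (pos 8,9,10,11,12,13,14,15): 0⊕1⊕0⊕0⊕1⊕1⊕1⊕0 = 0
Syndrome s8…s1 = 0010 → error at position 2.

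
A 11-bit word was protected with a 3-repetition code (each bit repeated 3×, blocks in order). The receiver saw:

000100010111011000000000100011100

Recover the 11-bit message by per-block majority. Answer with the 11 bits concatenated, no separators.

Block 1 (000): 0 ones → 0
Block 2 (100): 1 one → 0
Block 3 (010): 1 one → 0
Block 4 (111): 3 ones → 1
Block 5 (011): 2 ones → 1
Block 6 (000): 0 ones → 0
Block 7 (000): 0 ones → 0
Block 8 (000): 0 ones → 0
Block 9 (100): 1 one → 0
Block 10 (011): 2 ones → 1
Block 11 (100): 1 one → 0

00011000010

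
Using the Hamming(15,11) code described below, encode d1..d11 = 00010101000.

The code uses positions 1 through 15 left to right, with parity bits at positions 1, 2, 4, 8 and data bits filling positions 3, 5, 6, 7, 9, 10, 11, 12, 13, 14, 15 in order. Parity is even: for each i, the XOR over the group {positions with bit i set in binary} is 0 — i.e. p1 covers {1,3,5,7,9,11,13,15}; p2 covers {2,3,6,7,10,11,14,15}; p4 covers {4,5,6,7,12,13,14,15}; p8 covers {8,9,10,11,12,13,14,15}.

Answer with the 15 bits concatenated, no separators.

100000100101000

Place data at non-parity positions: p1 p2 0 p4 0 0 1 p8 0 1 0 1 0 0 0
p1 (pos 1,3,5,7,9,11,13,15): XOR of data positions = 0⊕0⊕1⊕0⊕0⊕0⊕0 = 1
p2 (pos 2,3,6,7,10,11,14,15): XOR of data positions = 0⊕0⊕1⊕1⊕0⊕0⊕0 = 0
p4 (pos 4,5,6,7,12,13,14,15): XOR of data positions = 0⊕0⊕1⊕1⊕0⊕0⊕0 = 0
p8 (pos 8,9,10,11,12,13,14,15): XOR of data positions = 0⊕1⊕0⊕1⊕0⊕0⊕0 = 0
Codeword: 100000100101000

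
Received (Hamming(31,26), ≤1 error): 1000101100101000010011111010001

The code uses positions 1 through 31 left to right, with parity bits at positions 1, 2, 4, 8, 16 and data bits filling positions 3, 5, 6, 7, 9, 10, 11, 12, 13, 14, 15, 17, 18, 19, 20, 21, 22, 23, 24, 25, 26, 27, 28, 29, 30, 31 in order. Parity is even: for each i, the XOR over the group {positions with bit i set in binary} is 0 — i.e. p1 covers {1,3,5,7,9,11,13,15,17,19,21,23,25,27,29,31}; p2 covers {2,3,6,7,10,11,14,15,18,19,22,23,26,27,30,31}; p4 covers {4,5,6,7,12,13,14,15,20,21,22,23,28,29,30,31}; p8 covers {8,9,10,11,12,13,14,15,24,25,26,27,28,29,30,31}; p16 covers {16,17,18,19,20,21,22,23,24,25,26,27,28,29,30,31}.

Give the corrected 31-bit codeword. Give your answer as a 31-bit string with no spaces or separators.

s1 (pos 1,3,5,7,9,11,13,15,17,19,21,23,25,27,29,31): 1⊕0⊕1⊕1⊕0⊕1⊕1⊕0⊕0⊕0⊕1⊕1⊕1⊕1⊕0⊕1 = 0
s2 (pos 2,3,6,7,10,11,14,15,18,19,22,23,26,27,30,31): 0⊕0⊕0⊕1⊕0⊕1⊕0⊕0⊕1⊕0⊕1⊕1⊕0⊕1⊕0⊕1 = 1
s4 (pos 4,5,6,7,12,13,14,15,20,21,22,23,28,29,30,31): 0⊕1⊕0⊕1⊕0⊕1⊕0⊕0⊕0⊕1⊕1⊕1⊕0⊕0⊕0⊕1 = 1
s8 (pos 8,9,10,11,12,13,14,15,24,25,26,27,28,29,30,31): 1⊕0⊕0⊕1⊕0⊕1⊕0⊕0⊕1⊕1⊕0⊕1⊕0⊕0⊕0⊕1 = 1
s16 (pos 16,17,18,19,20,21,22,23,24,25,26,27,28,29,30,31): 0⊕0⊕1⊕0⊕0⊕1⊕1⊕1⊕1⊕1⊕0⊕1⊕0⊕0⊕0⊕1 = 0
Syndrome s16…s1 = 01110 → error at position 14.
Flip position 14: 1000101100101000010011111010001 → 1000101100101100010011111010001

1000101100101100010011111010001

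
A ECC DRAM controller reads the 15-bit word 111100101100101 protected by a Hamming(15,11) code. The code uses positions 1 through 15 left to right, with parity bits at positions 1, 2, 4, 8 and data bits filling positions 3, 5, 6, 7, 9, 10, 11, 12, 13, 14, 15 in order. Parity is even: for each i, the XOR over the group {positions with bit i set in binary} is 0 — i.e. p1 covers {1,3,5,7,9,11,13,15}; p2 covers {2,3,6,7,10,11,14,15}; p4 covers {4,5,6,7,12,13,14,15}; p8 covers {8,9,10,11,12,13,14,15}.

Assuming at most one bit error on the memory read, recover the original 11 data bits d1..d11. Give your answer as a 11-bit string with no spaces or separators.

s1 (pos 1,3,5,7,9,11,13,15): 1⊕1⊕0⊕1⊕1⊕0⊕1⊕1 = 0
s2 (pos 2,3,6,7,10,11,14,15): 1⊕1⊕0⊕1⊕1⊕0⊕0⊕1 = 1
s4 (pos 4,5,6,7,12,13,14,15): 1⊕0⊕0⊕1⊕0⊕1⊕0⊕1 = 0
s8 (pos 8,9,10,11,12,13,14,15): 0⊕1⊕1⊕0⊕0⊕1⊕0⊕1 = 0
Syndrome s8…s1 = 0010 → error at position 2.
Flip position 2: 111100101100101 → 101100101100101
Read data bits from positions 3,5,6,7,9,10,11,12,13,14,15: 10011100101

10011100101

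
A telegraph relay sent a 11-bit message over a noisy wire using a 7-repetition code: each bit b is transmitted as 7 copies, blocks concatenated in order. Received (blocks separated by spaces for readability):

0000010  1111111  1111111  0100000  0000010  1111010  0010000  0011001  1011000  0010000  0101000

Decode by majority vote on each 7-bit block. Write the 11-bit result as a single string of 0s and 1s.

Block 1 (0000010): 1 one → 0
Block 2 (1111111): 7 ones → 1
Block 3 (1111111): 7 ones → 1
Block 4 (0100000): 1 one → 0
Block 5 (0000010): 1 one → 0
Block 6 (1111010): 5 ones → 1
Block 7 (0010000): 1 one → 0
Block 8 (0011001): 3 ones → 0
Block 9 (1011000): 3 ones → 0
Block 10 (0010000): 1 one → 0
Block 11 (0101000): 2 ones → 0

01100100000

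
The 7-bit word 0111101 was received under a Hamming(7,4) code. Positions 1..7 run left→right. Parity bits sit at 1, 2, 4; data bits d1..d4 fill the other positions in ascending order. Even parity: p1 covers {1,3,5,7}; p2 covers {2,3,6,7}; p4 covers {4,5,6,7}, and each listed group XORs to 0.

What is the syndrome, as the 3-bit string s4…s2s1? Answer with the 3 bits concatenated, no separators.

s1 (pos 1,3,5,7): 0⊕1⊕1⊕1 = 1
s2 (pos 2,3,6,7): 1⊕1⊕0⊕1 = 1
s4 (pos 4,5,6,7): 1⊕1⊕0⊕1 = 1
Syndrome s4…s1 = 111 → error at position 7.

111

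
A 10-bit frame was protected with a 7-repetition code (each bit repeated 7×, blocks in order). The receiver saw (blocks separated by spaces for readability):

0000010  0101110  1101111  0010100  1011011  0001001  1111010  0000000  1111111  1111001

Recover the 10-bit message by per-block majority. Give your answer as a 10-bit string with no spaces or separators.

0110101011

Block 1 (0000010): 1 one → 0
Block 2 (0101110): 4 ones → 1
Block 3 (1101111): 6 ones → 1
Block 4 (0010100): 2 ones → 0
Block 5 (1011011): 5 ones → 1
Block 6 (0001001): 2 ones → 0
Block 7 (1111010): 5 ones → 1
Block 8 (0000000): 0 ones → 0
Block 9 (1111111): 7 ones → 1
Block 10 (1111001): 5 ones → 1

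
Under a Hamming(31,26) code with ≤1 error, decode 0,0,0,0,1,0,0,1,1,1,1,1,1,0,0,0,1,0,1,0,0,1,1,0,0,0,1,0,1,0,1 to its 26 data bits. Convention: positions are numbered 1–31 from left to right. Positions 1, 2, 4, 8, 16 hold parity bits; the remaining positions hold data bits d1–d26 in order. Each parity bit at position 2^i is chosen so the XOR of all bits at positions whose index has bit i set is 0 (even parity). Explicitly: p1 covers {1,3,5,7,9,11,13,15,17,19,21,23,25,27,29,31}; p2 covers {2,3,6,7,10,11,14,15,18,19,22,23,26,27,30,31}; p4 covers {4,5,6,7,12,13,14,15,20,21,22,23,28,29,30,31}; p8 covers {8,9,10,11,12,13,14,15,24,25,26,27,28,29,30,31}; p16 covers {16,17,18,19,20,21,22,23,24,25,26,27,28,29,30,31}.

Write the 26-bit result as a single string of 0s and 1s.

s1 (pos 1,3,5,7,9,11,13,15,17,19,21,23,25,27,29,31): 0⊕0⊕1⊕0⊕1⊕1⊕1⊕0⊕1⊕1⊕0⊕1⊕0⊕1⊕1⊕1 = 0
s2 (pos 2,3,6,7,10,11,14,15,18,19,22,23,26,27,30,31): 0⊕0⊕0⊕0⊕1⊕1⊕0⊕0⊕0⊕1⊕1⊕1⊕0⊕1⊕0⊕1 = 1
s4 (pos 4,5,6,7,12,13,14,15,20,21,22,23,28,29,30,31): 0⊕1⊕0⊕0⊕1⊕1⊕0⊕0⊕0⊕0⊕1⊕1⊕0⊕1⊕0⊕1 = 1
s8 (pos 8,9,10,11,12,13,14,15,24,25,26,27,28,29,30,31): 1⊕1⊕1⊕1⊕1⊕1⊕0⊕0⊕0⊕0⊕0⊕1⊕0⊕1⊕0⊕1 = 1
s16 (pos 16,17,18,19,20,21,22,23,24,25,26,27,28,29,30,31): 0⊕1⊕0⊕1⊕0⊕0⊕1⊕1⊕0⊕0⊕0⊕1⊕0⊕1⊕0⊕1 = 1
Syndrome s16…s1 = 11110 → error at position 30.
Flip position 30: 0000100111111000101001100010101 → 0000100111111000101001100010111
Read data bits from positions 3,5,6,7,9,10,11,12,13,14,15,17,18,19,20,21,22,23,24,25,26,27,28,29,30,31: 01001111100101001100010111

01001111100101001100010111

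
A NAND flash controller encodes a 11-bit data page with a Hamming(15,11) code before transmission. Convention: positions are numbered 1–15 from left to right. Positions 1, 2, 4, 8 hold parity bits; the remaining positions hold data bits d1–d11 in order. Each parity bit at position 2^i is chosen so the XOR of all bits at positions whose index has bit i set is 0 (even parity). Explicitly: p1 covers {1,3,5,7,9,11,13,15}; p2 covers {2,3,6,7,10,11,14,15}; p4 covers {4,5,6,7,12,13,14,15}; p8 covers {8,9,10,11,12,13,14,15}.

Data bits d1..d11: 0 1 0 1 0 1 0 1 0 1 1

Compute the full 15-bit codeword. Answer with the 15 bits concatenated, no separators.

100110100101011

Place data at non-parity positions: p1 p2 0 p4 1 0 1 p8 0 1 0 1 0 1 1
p1 (pos 1,3,5,7,9,11,13,15): XOR of data positions = 0⊕1⊕1⊕0⊕0⊕0⊕1 = 1
p2 (pos 2,3,6,7,10,11,14,15): XOR of data positions = 0⊕0⊕1⊕1⊕0⊕1⊕1 = 0
p4 (pos 4,5,6,7,12,13,14,15): XOR of data positions = 1⊕0⊕1⊕1⊕0⊕1⊕1 = 1
p8 (pos 8,9,10,11,12,13,14,15): XOR of data positions = 0⊕1⊕0⊕1⊕0⊕1⊕1 = 0
Codeword: 100110100101011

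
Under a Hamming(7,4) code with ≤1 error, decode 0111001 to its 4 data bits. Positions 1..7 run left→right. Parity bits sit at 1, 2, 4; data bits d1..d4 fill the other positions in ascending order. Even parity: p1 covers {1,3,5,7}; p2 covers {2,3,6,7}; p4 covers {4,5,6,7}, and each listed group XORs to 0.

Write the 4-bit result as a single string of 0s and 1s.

s1 (pos 1,3,5,7): 0⊕1⊕0⊕1 = 0
s2 (pos 2,3,6,7): 1⊕1⊕0⊕1 = 1
s4 (pos 4,5,6,7): 1⊕0⊕0⊕1 = 0
Syndrome s4…s1 = 010 → error at position 2.
Flip position 2: 0111001 → 0011001
Read data bits from positions 3,5,6,7: 1001

1001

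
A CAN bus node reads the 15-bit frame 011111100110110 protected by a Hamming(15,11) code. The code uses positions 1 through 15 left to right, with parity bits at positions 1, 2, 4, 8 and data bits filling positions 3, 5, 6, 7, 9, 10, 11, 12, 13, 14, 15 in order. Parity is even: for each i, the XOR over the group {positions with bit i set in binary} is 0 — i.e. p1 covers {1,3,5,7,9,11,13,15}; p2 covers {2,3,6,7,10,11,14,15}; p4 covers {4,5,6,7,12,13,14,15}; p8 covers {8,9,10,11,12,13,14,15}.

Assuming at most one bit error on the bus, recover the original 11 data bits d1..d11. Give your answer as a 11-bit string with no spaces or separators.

01110110110

s1 (pos 1,3,5,7,9,11,13,15): 0⊕1⊕1⊕1⊕0⊕1⊕1⊕0 = 1
s2 (pos 2,3,6,7,10,11,14,15): 1⊕1⊕1⊕1⊕1⊕1⊕1⊕0 = 1
s4 (pos 4,5,6,7,12,13,14,15): 1⊕1⊕1⊕1⊕0⊕1⊕1⊕0 = 0
s8 (pos 8,9,10,11,12,13,14,15): 0⊕0⊕1⊕1⊕0⊕1⊕1⊕0 = 0
Syndrome s8…s1 = 0011 → error at position 3.
Flip position 3: 011111100110110 → 010111100110110
Read data bits from positions 3,5,6,7,9,10,11,12,13,14,15: 01110110110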